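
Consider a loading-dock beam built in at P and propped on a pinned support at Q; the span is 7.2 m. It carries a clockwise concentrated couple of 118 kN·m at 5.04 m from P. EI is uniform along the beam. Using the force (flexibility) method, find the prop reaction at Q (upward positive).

R_Q = 22.37 kN

Release the roller at Q. Primary structure: cantilever fixed at P.
Primary-structure tip deflection at Q by superposition:
  clockwise couple 118 at a = 5.04: M₀a(2L − a)/(2EI) = 2783/EI
Flexibility coefficient — unit upward force at Q: δ_{QQ} = L³/(3EI) = 124.4/EI.
The prop prevents deflection at Q: R_Q = δ_0/δ_{QQ} = 2783/124.4 = 22.37 kN.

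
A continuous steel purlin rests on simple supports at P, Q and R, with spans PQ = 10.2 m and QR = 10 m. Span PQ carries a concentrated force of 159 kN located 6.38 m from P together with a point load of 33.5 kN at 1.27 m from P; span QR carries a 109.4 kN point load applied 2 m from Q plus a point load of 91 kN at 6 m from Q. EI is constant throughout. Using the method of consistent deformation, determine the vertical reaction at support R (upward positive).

Release continuity at Q by inserting a hinge; the redundant is the internal moment M_Q. The primary structure is two simply-supported spans PQ and QR.
Rotations at Q on the released spans (each span's end-slope, ×1/EI):
  span PQ: point load 159 at a = 6.38: Pab(L + a)/(6LEI) = 1050/EI
  span PQ: point load 33.5 at a = 1.27: Pab(L + a)/(6LEI) = 71.21/EI
  span QR: point load 109.4 at a = 2: Pab(L + b)/(6LEI) = 525.1/EI
  span QR: point load 91 at a = 6: Pab(L + b)/(6LEI) = 509.6/EI
  relative rotation θ_0 = (1121 + 1035)/EI = 2156/EI
A unit hogging moment at Q produces rotation L₁/(3EI) + L₂/(3EI) = 6.733/EI.
Compatibility: M_Q·(L₁+L₂)/(3EI) = θ_0, giving M_Q = 320.2 kN·m (hogging).
Span QR, ΣM about R: R_Q^{QR}·10 = 1239 + 320.2, so R_Q^{QR} = 155.9 kN and R_R = 200.4 − 155.9 = 44.46 kN.

R_R = 44.46 kN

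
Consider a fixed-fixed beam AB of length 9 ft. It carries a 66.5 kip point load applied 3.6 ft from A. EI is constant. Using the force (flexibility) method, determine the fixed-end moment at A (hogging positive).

Release both end moments; the primary structure is a simply-supported span AB with redundants M_A and M_B.
On the primary (simply-supported) span, the end slopes from the loading are:
  at A: point load 66.5 at a = 3.6: Pab(L + b)/(6LEI) = 344.7/EI
  at B: point load 66.5 at a = 3.6: Pab(L + a)/(6LEI) = 301.6/EI
  θ_A0 = 344.7/EI,  θ_B0 = 301.6/EI
Flexibility coefficients: a unit moment at one end gives L/(3EI) there and L/(6EI) at the far end, so f₁₁ = f₂₂ = 3/EI and f₁₂ = f₂₁ = 1.5/EI.
Compatibility — zero rotation at each built-in end:
  3 M_A + 1.5 M_B = 344.7
  1.5 M_A + 3 M_B = 301.6
Solving the pair gives M_A = 86.18 kip·ft and M_B = 57.46 kip·ft (hogging).

M_A = 86.18 kip·ft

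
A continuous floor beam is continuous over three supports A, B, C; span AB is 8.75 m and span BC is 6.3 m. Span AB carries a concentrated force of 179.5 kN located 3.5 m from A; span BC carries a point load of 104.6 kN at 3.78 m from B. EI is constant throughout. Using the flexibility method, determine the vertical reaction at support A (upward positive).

Insert a hinge at B; M_B is the redundant, and each span becomes simply supported.
Discontinuity in slope at B on the released structure — sum the simple-span end rotations:
  span AB: point load 179.5 at a = 3.5: Pab(L + a)/(6LEI) = 769.6/EI
  span BC: point load 104.6 at a = 3.78: Pab(L + b)/(6LEI) = 232.5/EI
  relative rotation θ_0 = (769.6 + 232.5)/EI = 1002/EI
A unit hogging moment at B produces rotation L₁/(3EI) + L₂/(3EI) = 5.017/EI.
Slope continuity at B: θ_0 = M_B·5.017/EI, so M_B = 1002/5.017 = 199.8 kN·m (hogging).
Span AB, ΣM about A with M_B applied at B: R_B^{AB}·8.75 = 628.2 + 199.8, so R_B^{AB} = 94.63 kN and R_A = 179.5 − 94.63 = 84.87 kN.

R_A = 84.87 kN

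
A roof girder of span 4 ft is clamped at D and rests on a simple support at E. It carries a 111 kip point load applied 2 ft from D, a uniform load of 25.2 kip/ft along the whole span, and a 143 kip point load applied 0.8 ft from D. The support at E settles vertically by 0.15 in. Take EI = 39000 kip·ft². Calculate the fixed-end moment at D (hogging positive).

Take the reaction at E as the redundant and release it; the primary structure is a cantilever fixed at D.
Free-end deflection of the primary structure under the applied loading (downward +):
  point load 111 at a = 2: Pa²(3L − a)/(6EI) = 740/EI
  UDL 25.2: wL⁴/(8EI) = 806.4/EI
  point load 143 at a = 0.8: Pa²(3L − a)/(6EI) = 170.8/EI
  δ_0 = 1717/EI
Flexibility coefficient — unit upward force at E: δ_{EE} = L³/(3EI) = 21.33/EI.
With EI = 39000 kip·ft²: δ_0 = 0.044032 ft and δ_{EE} = 0.000547 ft/kip.
Compatibility — the beam at E must follow the support down by 0.0125 ft: δ_0 − R_E·δ_{EE} = 0.0125, so R_E = (0.044032 − 0.0125)/0.000547 = 57.64 kip.
Moment equilibrium about D: M_D = Σ(load moments about D) − R_E·L = 538 − 57.64×4 = 307.4 kip·ft.

M_D = 307.4 kip·ft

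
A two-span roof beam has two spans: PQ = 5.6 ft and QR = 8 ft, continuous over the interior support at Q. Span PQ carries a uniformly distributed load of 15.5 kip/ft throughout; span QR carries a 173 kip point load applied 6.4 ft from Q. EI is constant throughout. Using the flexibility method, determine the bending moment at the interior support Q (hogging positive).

M_Q = 103.2 kip·ft

Take M_Q as the redundant. Released structure: two simple spans PQ and QR with a hinge at Q.
End slopes at the hinge Q, treating each span as simply supported:
  span PQ: UDL 15.5: wL³/(24EI) = 113.4/EI
  span QR: point load 173 at a = 6.4: Pab(L + b)/(6LEI) = 354.3/EI
  relative rotation θ_0 = (113.4 + 354.3)/EI = 467.7/EI
A unit hogging moment at Q produces rotation L₁/(3EI) + L₂/(3EI) = 4.533/EI.
Slope continuity at Q: θ_0 = M_Q·4.533/EI, so M_Q = 467.7/4.533 = 103.2 kip·ft (hogging).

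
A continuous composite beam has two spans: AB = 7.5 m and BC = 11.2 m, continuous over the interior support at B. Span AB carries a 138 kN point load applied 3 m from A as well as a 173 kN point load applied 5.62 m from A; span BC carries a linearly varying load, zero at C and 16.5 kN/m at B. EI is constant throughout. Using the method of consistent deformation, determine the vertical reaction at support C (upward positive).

R_C = 9.561 kN

Release continuity at B by inserting a hinge; the redundant is the internal moment M_B. The primary structure is two simply-supported spans AB and BC.
Discontinuity in slope at B on the released structure — sum the simple-span end rotations:
  span AB: point load 138 at a = 3: Pab(L + a)/(6LEI) = 434.7/EI
  span AB: point load 173 at a = 5.62: Pab(L + a)/(6LEI) = 532.9/EI
  span BC: triangular load, peak 16.5: w₀L³/(45EI) = 515.1/EI
  relative rotation θ_0 = (967.6 + 515.1)/EI = 1483/EI
A unit hogging moment at B produces rotation L₁/(3EI) + L₂/(3EI) = 6.233/EI.
Compatibility: M_B·(L₁+L₂)/(3EI) = θ_0, giving M_B = 237.9 kN·m (hogging).
Span BC, ΣM about C: R_B^{BC}·11.2 = 689.9 + 237.9, so R_B^{BC} = 82.84 kN and R_C = 92.4 − 82.84 = 9.561 kN.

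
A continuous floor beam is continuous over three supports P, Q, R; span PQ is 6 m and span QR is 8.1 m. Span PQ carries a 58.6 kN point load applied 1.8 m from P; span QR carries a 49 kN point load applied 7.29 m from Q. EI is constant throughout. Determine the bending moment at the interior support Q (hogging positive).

Release continuity at Q by inserting a hinge; the redundant is the internal moment M_Q. The primary structure is two simply-supported spans PQ and QR.
Rotations at Q on the released spans (each span's end-slope, ×1/EI):
  span PQ: point load 58.6 at a = 1.8: Pab(L + a)/(6LEI) = 95.99/EI
  span QR: point load 49 at a = 7.29: Pab(L + b)/(6LEI) = 53.05/EI
  relative rotation θ_0 = (95.99 + 53.05)/EI = 149/EI
A unit hogging moment at Q produces rotation L₁/(3EI) + L₂/(3EI) = 4.7/EI.
Slope continuity at Q: θ_0 = M_Q·4.7/EI, so M_Q = 149/4.7 = 31.71 kN·m (hogging).

M_Q = 31.71 kN·m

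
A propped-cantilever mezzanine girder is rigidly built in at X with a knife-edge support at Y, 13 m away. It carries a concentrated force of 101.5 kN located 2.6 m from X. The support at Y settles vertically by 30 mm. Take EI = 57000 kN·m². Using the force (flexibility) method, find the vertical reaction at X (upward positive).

Take the reaction at Y as the redundant and release it; the primary structure is a cantilever fixed at X.
Deflection at Y on the released cantilever, summing each load's contribution:
  point load 101.5 at a = 2.6: Pa²(3L − a)/(6EI) = 4163/EI
Tip deflection under a unit load at Y: L³/(3EI) = 732.3/EI.
With EI = 57000 kN·m²: δ_0 = 0.073028 m and δ_{YY} = 0.012848 m/kN.
Compatibility — the beam at Y must follow the support down by 0.03 m: δ_0 − R_Y·δ_{YY} = 0.03, so R_Y = (0.073028 − 0.03)/0.012848 = 3.349 kN.
Vertical equilibrium: R_X = ΣP − R_Y = 101.5 − 3.349 = 98.15 kN.

R_X = 98.15 kN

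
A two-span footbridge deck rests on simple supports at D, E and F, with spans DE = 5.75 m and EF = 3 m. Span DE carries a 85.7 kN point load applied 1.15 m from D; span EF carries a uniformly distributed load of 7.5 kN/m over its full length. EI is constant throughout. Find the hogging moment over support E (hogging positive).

M_E = 33.98 kN·m

Insert a hinge at E; M_E is the redundant, and each span becomes simply supported.
Rotations at E on the released spans (each span's end-slope, ×1/EI):
  span DE: point load 85.7 at a = 1.15: Pab(L + a)/(6LEI) = 90.67/EI
  span EF: UDL 7.5: wL³/(24EI) = 8.438/EI
  relative rotation θ_0 = (90.67 + 8.438)/EI = 99.11/EI
A unit hogging moment at E produces rotation L₁/(3EI) + L₂/(3EI) = 2.917/EI.
Slope continuity at E: θ_0 = M_E·2.917/EI, so M_E = 99.11/2.917 = 33.98 kN·m (hogging).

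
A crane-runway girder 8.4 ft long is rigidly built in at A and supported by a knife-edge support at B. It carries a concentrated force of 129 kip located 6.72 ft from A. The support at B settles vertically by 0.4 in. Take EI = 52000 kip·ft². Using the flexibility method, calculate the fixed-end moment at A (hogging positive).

M_A = 177.7 kip·ft

Release the roller at B. Primary structure: cantilever fixed at A.
Free-end deflection of the primary structure under the applied loading (downward +):
  point load 129 at a = 6.72: Pa²(3L − a)/(6EI) = 17942/EI
Tip deflection under a unit load at B: L³/(3EI) = 197.6/EI.
With EI = 52000 kip·ft²: δ_0 = 0.34504 ft and δ_{BB} = 0.003799 ft/kip.
Compatibility — the beam at B must follow the support down by 0.03333 ft: δ_0 − R_B·δ_{BB} = 0.03333, so R_B = (0.34504 − 0.03333)/0.003799 = 82.04 kip.
Moment equilibrium about A: M_A = Σ(load moments about A) − R_B·L = 866.9 − 82.04×8.4 = 177.7 kip·ft.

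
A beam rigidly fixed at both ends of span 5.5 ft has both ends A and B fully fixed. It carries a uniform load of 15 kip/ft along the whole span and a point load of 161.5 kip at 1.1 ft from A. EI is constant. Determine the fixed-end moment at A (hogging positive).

M_A = 151.5 kip·ft

Take the two fixed-end moments M_A, M_B as redundants; the released structure is the simple span AB.
End rotations of the released simple span under the applied load (×1/EI):
  at A: UDL 15: wL³/(24EI) = 104/EI
  at B: UDL 15: wL³/(24EI) = 104/EI
  at A: point load 161.5 at a = 1.1: Pab(L + b)/(6LEI) = 234.5/EI
  at B: point load 161.5 at a = 1.1: Pab(L + a)/(6LEI) = 156.3/EI
  θ_A0 = 338.5/EI,  θ_B0 = 260.3/EI
Flexibility coefficients: a unit moment at one end gives L/(3EI) there and L/(6EI) at the far end, so f₁₁ = f₂₂ = 1.833/EI and f₁₂ = f₂₁ = 0.9167/EI.
Compatibility — zero rotation at each built-in end:
  1.833 M_A + 0.9167 M_B = 338.5
  0.9167 M_A + 1.833 M_B = 260.3
Solving the pair gives M_A = 151.5 kip·ft and M_B = 66.24 kip·ft (hogging).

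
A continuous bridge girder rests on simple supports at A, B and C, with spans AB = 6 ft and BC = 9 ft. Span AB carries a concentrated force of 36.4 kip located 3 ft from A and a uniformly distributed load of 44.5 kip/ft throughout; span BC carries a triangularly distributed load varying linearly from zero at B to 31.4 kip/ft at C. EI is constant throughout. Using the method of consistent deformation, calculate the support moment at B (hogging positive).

M_B = 185.5 kip·ft

Release continuity at B by inserting a hinge; the redundant is the internal moment M_B. The primary structure is two simply-supported spans AB and BC.
Discontinuity in slope at B on the released structure — sum the simple-span end rotations:
  span AB: point load 36.4 at a = 3: Pab(L + a)/(6LEI) = 81.9/EI
  span AB: UDL 44.5: wL³/(24EI) = 400.5/EI
  span BC: triangular load, peak 31.4: 7w₀L³/(360EI) = 445.1/EI
  relative rotation θ_0 = (482.4 + 445.1)/EI = 927.5/EI
A unit hogging moment at B produces rotation L₁/(3EI) + L₂/(3EI) = 5/EI.
Compatibility: M_B·(L₁+L₂)/(3EI) = θ_0, giving M_B = 185.5 kip·ft (hogging).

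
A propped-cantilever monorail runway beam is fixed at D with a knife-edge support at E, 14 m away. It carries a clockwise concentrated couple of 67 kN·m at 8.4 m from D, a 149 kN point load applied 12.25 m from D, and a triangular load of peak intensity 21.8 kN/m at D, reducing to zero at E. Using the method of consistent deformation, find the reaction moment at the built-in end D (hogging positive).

Release the roller at E. Primary structure: cantilever fixed at D.
Free-end deflection of the primary structure under the applied loading (downward +):
  clockwise couple 67 at a = 8.4: M₀a(2L − a)/(2EI) = 5515/EI
  point load 149 at a = 12.25: Pa²(3L − a)/(6EI) = 110865/EI
  triangular load, peak 21.8 at the fixed end: w₀L⁴/(30EI) = 27916/EI
  δ_0 = 144296/EI
Tip deflection under a unit load at E: L³/(3EI) = 914.7/EI.
The prop prevents deflection at E: R_E = δ_0/δ_{EE} = 144296/914.7 = 157.8 kN.
Moment equilibrium about D: M_D = Σ(load moments about D) − R_E·L = 2604 − 157.8×14 = 395.8 kN·m.

M_D = 395.8 kN·m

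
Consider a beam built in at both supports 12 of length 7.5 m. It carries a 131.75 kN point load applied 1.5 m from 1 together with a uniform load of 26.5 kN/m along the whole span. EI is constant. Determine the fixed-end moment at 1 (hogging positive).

Release both end moments; the primary structure is a simply-supported span 12 with redundants M_1 and M_2.
On the primary (simply-supported) span, the end slopes from the loading are:
  at 1: point load 131.75 at a = 1.5: Pab(L + b)/(6LEI) = 355.7/EI
  at 2: point load 131.75 at a = 1.5: Pab(L + a)/(6LEI) = 237.2/EI
  at 1: UDL 26.5: wL³/(24EI) = 465.8/EI
  at 2: UDL 26.5: wL³/(24EI) = 465.8/EI
  θ_10 = 821.5/EI,  θ_20 = 703/EI
Flexibility coefficients: a unit moment at one end gives L/(3EI) there and L/(6EI) at the far end, so f₁₁ = f₂₂ = 2.5/EI and f₁₂ = f₂₁ = 1.25/EI.
Compatibility — zero rotation at each built-in end:
  2.5 M_1 + 1.25 M_2 = 821.5
  1.25 M_1 + 2.5 M_2 = 703
Solving the pair gives M_1 = 250.7 kN·m and M_2 = 155.8 kN·m (hogging).

M_1 = 250.7 kN·m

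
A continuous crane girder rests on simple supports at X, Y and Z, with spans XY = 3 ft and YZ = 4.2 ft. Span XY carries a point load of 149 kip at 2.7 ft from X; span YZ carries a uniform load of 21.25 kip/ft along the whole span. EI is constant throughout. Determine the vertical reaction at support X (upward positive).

Insert a hinge at Y; M_Y is the redundant, and each span becomes simply supported.
Rotations at Y on the released spans (each span's end-slope, ×1/EI):
  span XY: point load 149 at a = 2.7: Pab(L + a)/(6LEI) = 38.22/EI
  span YZ: UDL 21.25: wL³/(24EI) = 65.6/EI
  relative rotation θ_0 = (38.22 + 65.6)/EI = 103.8/EI
A unit hogging moment at Y produces rotation L₁/(3EI) + L₂/(3EI) = 2.4/EI.
Slope continuity at Y: θ_0 = M_Y·2.4/EI, so M_Y = 103.8/2.4 = 43.26 kip·ft (hogging).
Span XY, ΣM about X with M_Y applied at Y: R_Y^{XY}·3 = 402.3 + 43.26, so R_Y^{XY} = 148.5 kip and R_X = 149 − 148.5 = 0.4809 kip.

R_X = 0.4809 kip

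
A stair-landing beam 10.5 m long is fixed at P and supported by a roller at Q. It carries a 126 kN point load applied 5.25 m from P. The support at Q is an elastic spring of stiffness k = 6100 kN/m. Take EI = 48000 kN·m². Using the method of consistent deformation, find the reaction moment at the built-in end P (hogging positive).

Take the reaction at Q as the redundant and release it; the primary structure is a cantilever fixed at P.
Downward deflection at the released point Q due to the loads:
  point load 126 at a = 5.25: Pa²(3L − a)/(6EI) = 15194/EI
Tip deflection under a unit load at Q: L³/(3EI) = 385.9/EI.
With EI = 48000 kN·m²: δ_0 = 0.31654 m and δ_{QQ} = 0.008039 m/kN.
Compatibility — the spring shortens by R_Q/k under the reaction it provides: δ_0 − R_Q·δ_{QQ} = R_Q/k. With 1/k = 0.000164 m/kN, R_Q = δ_0 / (δ_{QQ} + 1/k) = 0.31654 / (0.008039 + 0.000164) = 38.59 kN.
Moment equilibrium about P: M_P = Σ(load moments about P) − R_Q·L = 661.5 − 38.59×10.5 = 256.3 kN·m.

M_P = 256.3 kN·m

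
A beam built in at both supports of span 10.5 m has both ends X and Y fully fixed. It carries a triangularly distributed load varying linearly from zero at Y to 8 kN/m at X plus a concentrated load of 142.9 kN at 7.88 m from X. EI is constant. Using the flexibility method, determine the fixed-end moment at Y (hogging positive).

Take the two fixed-end moments M_X, M_Y as redundants; the released structure is the simple span XY.
End rotations of the released simple span under the applied load (×1/EI):
  at X: triangular load, peak 8: w₀L³/(45EI) = 205.8/EI
  at Y: triangular load, peak 8: 7w₀L³/(360EI) = 180.1/EI
  at X: point load 142.9 at a = 7.88: Pab(L + b)/(6LEI) = 614.4/EI
  at Y: point load 142.9 at a = 7.88: Pab(L + a)/(6LEI) = 860.7/EI
  θ_X0 = 820.2/EI,  θ_Y0 = 1041/EI
Flexibility coefficients: a unit moment at one end gives L/(3EI) there and L/(6EI) at the far end, so f₁₁ = f₂₂ = 3.5/EI and f₁₂ = f₂₁ = 1.75/EI.
Compatibility — zero rotation at each built-in end:
  3.5 M_X + 1.75 M_Y = 820.2
  1.75 M_X + 3.5 M_Y = 1041
Solving the pair gives M_X = 114.2 kN·m and M_Y = 240.3 kN·m (hogging).

M_Y = 240.3 kN·m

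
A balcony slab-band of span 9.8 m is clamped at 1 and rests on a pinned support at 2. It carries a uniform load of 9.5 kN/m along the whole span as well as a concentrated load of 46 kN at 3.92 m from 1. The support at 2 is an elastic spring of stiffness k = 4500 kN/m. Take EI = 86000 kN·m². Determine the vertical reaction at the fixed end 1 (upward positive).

Choose R_2 as the redundant. The primary structure is the cantilever fixed at 1.
Free-end deflection of the primary structure under the applied loading (downward +):
  UDL 9.5: wL⁴/(8EI) = 10953/EI
  point load 46 at a = 3.92: Pa²(3L − a)/(6EI) = 3002/EI
  δ_0 = 13955/EI
Tip deflection under a unit load at 2: L³/(3EI) = 313.7/EI.
With EI = 86000 kN·m²: δ_0 = 0.16227 m and δ_{22} = 0.003648 m/kN.
Compatibility — the spring shortens by R_2/k under the reaction it provides: δ_0 − R_2·δ_{22} = R_2/k. With 1/k = 0.000222 m/kN, R_2 = δ_0 / (δ_{22} + 1/k) = 0.16227 / (0.003648 + 0.000222) = 41.93 kN.
Vertical equilibrium: R_1 = ΣP − R_2 = 139.1 − 41.93 = 97.17 kN.

R_1 = 97.17 kN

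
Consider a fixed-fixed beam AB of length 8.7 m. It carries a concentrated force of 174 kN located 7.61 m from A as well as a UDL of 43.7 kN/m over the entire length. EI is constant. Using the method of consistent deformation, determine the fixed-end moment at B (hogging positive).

M_B = 420.8 kN·m

Take the two fixed-end moments M_A, M_B as redundants; the released structure is the simple span AB.
End rotations of the released simple span under the applied load (×1/EI):
  at A: point load 174 at a = 7.61: Pab(L + b)/(6LEI) = 270.7/EI
  at B: point load 174 at a = 7.61: Pab(L + a)/(6LEI) = 451/EI
  at A: UDL 43.7: wL³/(24EI) = 1199/EI
  at B: UDL 43.7: wL³/(24EI) = 1199/EI
  θ_A0 = 1470/EI,  θ_B0 = 1650/EI
Flexibility coefficients: a unit moment at one end gives L/(3EI) there and L/(6EI) at the far end, so f₁₁ = f₂₂ = 2.9/EI and f₁₂ = f₂₁ = 1.45/EI.
Compatibility — zero rotation at each built-in end:
  2.9 M_A + 1.45 M_B = 1470
  1.45 M_A + 2.9 M_B = 1650
Solving the pair gives M_A = 296.4 kN·m and M_B = 420.8 kN·m (hogging).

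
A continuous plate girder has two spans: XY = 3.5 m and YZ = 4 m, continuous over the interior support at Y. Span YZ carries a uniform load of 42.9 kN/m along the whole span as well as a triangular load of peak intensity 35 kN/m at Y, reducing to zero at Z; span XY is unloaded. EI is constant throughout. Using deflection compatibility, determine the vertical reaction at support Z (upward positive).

Insert a hinge at Y; M_Y is the redundant, and each span becomes simply supported.
Discontinuity in slope at Y on the released structure — sum the simple-span end rotations:
  span YZ: UDL 42.9: wL³/(24EI) = 114.4/EI
  span YZ: triangular load, peak 35: w₀L³/(45EI) = 49.78/EI
  relative rotation θ_0 = (0 + 164.2)/EI = 164.2/EI
A unit hogging moment at Y produces rotation L₁/(3EI) + L₂/(3EI) = 2.5/EI.
Compatibility: M_Y·(L₁+L₂)/(3EI) = θ_0, giving M_Y = 65.67 kN·m (hogging).
Span YZ, ΣM about Z: R_Y^{YZ}·4 = 529.9 + 65.67, so R_Y^{YZ} = 148.9 kN and R_Z = 241.6 − 148.9 = 92.72 kN.

R_Z = 92.72 kN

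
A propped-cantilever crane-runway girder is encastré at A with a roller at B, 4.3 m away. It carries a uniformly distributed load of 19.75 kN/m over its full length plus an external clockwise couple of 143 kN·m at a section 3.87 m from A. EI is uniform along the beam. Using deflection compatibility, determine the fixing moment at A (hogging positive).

Choose R_B as the redundant. The primary structure is the cantilever fixed at A.
Deflection at B on the released cantilever, summing each load's contribution:
  UDL 19.75: wL⁴/(8EI) = 844/EI
  clockwise couple 143 at a = 3.87: M₀a(2L − a)/(2EI) = 1309/EI
  δ_0 = 2153/EI
Flexibility coefficient — unit upward force at B: δ_{BB} = L³/(3EI) = 26.5/EI.
The prop prevents deflection at B: R_B = δ_0/δ_{BB} = 2153/26.5 = 81.23 kN.
Moment equilibrium about A: M_A = Σ(load moments about A) − R_B·L = 325.6 − 81.23×4.3 = -23.71 kN·m.

M_A = -23.71 kN·m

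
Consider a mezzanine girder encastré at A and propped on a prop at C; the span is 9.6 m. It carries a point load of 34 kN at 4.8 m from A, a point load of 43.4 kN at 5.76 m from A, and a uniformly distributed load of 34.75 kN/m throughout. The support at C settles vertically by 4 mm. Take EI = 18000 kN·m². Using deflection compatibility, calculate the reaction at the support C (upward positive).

Remove the prop at C; the released (primary) structure is a cantilever built in at A.
Primary-structure tip deflection at C by superposition:
  point load 34 at a = 4.8: Pa²(3L − a)/(6EI) = 3133/EI
  point load 43.4 at a = 5.76: Pa²(3L − a)/(6EI) = 5529/EI
  UDL 34.75: wL⁴/(8EI) = 36893/EI
  δ_0 = 45556/EI
Tip deflection under a unit load at C: L³/(3EI) = 294.9/EI.
With EI = 18000 kN·m²: δ_0 = 2.5309 m and δ_{CC} = 0.016384 m/kN.
Compatibility — the beam at C must follow the support down by 0.004 m: δ_0 − R_C·δ_{CC} = 0.004, so R_C = (2.5309 − 0.004)/0.016384 = 154.2 kN.

R_C = 154.2 kN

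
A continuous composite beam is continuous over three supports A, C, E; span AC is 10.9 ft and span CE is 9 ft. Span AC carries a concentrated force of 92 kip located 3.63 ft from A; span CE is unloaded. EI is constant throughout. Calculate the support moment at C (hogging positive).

Take M_C as the redundant. Released structure: two simple spans AC and CE with a hinge at C.
End slopes at the hinge C, treating each span as simply supported:
  span AC: point load 92 at a = 3.63: Pab(L + a)/(6LEI) = 539.4/EI
  relative rotation θ_0 = (539.4 + 0)/EI = 539.4/EI
A unit hogging moment at C produces rotation L₁/(3EI) + L₂/(3EI) = 6.633/EI.
Slope continuity at C: θ_0 = M_C·6.633/EI, so M_C = 539.4/6.633 = 81.32 kip·ft (hogging).

M_C = 81.32 kip·ft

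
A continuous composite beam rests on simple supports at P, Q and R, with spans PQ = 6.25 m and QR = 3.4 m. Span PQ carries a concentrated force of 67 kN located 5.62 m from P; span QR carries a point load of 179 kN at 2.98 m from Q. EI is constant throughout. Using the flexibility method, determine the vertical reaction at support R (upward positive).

R_R = 146.2 kN

Insert a hinge at Q; M_Q is the redundant, and each span becomes simply supported.
Discontinuity in slope at Q on the released structure — sum the simple-span end rotations:
  span PQ: point load 67 at a = 5.62: Pab(L + a)/(6LEI) = 75.09/EI
  span QR: point load 179 at a = 2.98: Pab(L + b)/(6LEI) = 41.95/EI
  relative rotation θ_0 = (75.09 + 41.95)/EI = 117/EI
A unit hogging moment at Q produces rotation L₁/(3EI) + L₂/(3EI) = 3.217/EI.
Compatibility: M_Q·(L₁+L₂)/(3EI) = θ_0, giving M_Q = 36.39 kN·m (hogging).
Span QR, ΣM about R: R_Q^{QR}·3.4 = 75.18 + 36.39, so R_Q^{QR} = 32.81 kN and R_R = 179 − 32.81 = 146.2 kN.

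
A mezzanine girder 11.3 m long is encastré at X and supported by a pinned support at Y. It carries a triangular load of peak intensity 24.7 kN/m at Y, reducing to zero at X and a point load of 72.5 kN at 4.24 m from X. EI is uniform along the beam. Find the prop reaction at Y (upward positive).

R_Y = 90.15 kN

Take the reaction at Y as the redundant and release it; the primary structure is a cantilever fixed at X.
Deflection at Y on the released cantilever, summing each load's contribution:
  triangular load, peak 24.7 at the free end: 11w₀L⁴/(120EI) = 36917/EI
  point load 72.5 at a = 4.24: Pa²(3L − a)/(6EI) = 6443/EI
  δ_0 = 43360/EI
Tip deflection under a unit load at Y: L³/(3EI) = 481/EI.
Compatibility at Y: δ_0 − R_Y·δ_{YY} = 0, so R_Y = 43360/481 = 90.15 kN.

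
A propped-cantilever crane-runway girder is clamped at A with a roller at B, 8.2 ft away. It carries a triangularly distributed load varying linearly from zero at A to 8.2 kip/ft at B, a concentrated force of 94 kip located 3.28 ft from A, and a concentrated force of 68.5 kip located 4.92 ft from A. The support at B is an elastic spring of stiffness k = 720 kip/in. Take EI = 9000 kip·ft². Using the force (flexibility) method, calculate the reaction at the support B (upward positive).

Choose R_B as the redundant. The primary structure is the cantilever fixed at A.
Downward deflection at the released point B due to the loads:
  triangular load, peak 8.2 at the free end: 11w₀L⁴/(120EI) = 3398/EI
  point load 94 at a = 3.28: Pa²(3L − a)/(6EI) = 3593/EI
  point load 68.5 at a = 4.92: Pa²(3L − a)/(6EI) = 5439/EI
  δ_0 = 12431/EI
Flexibility coefficient — unit upward force at B: δ_{BB} = L³/(3EI) = 183.8/EI.
With EI = 9000 kip·ft²: δ_0 = 1.3812 ft and δ_{BB} = 0.020421 ft/kip.
Compatibility — the spring shortens by R_B/k under the reaction it provides: δ_0 − R_B·δ_{BB} = R_B/k. With 1/k = 1/(720×12) ft/kip = 0.000116 ft/kip, R_B = δ_0 / (δ_{BB} + 1/k) = 1.3812 / (0.020421 + 0.000116) = 67.25 kip.

R_B = 67.25 kip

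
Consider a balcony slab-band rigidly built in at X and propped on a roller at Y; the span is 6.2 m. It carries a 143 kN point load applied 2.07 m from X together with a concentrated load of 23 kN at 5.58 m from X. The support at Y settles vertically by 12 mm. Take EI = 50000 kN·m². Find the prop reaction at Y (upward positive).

Take the reaction at Y as the redundant and release it; the primary structure is a cantilever fixed at X.
Primary-structure tip deflection at Y by superposition:
  point load 143 at a = 2.07: Pa²(3L − a)/(6EI) = 1688/EI
  point load 23 at a = 5.58: Pa²(3L − a)/(6EI) = 1554/EI
  δ_0 = 3242/EI
Flexibility coefficient — unit upward force at Y: δ_{YY} = L³/(3EI) = 79.44/EI.
With EI = 50000 kN·m²: δ_0 = 0.064842 m and δ_{YY} = 0.001589 m/kN.
Compatibility — the beam at Y must follow the support down by 0.012 m: δ_0 − R_Y·δ_{YY} = 0.012, so R_Y = (0.064842 − 0.012)/0.001589 = 33.26 kN.

R_Y = 33.26 kN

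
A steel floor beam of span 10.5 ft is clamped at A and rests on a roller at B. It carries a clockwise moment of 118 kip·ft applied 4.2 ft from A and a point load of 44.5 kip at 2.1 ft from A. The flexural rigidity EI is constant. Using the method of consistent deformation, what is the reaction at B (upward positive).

R_B = 13.28 kip

Take the reaction at B as the redundant and release it; the primary structure is a cantilever fixed at A.
Deflection at B on the released cantilever, summing each load's contribution:
  clockwise couple 118 at a = 4.2: M₀a(2L − a)/(2EI) = 4163/EI
  point load 44.5 at a = 2.1: Pa²(3L − a)/(6EI) = 961.6/EI
  δ_0 = 5125/EI
Flexibility coefficient — unit upward force at B: δ_{BB} = L³/(3EI) = 385.9/EI.
The prop prevents deflection at B: R_B = δ_0/δ_{BB} = 5125/385.9 = 13.28 kip.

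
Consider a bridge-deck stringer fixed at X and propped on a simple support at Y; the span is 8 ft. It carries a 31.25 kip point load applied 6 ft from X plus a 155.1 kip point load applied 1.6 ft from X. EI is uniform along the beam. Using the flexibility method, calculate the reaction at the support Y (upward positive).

Take the reaction at Y as the redundant and release it; the primary structure is a cantilever fixed at X.
Deflection at Y on the released cantilever, summing each load's contribution:
  point load 31.25 at a = 6: Pa²(3L − a)/(6EI) = 3375/EI
  point load 155.1 at a = 1.6: Pa²(3L − a)/(6EI) = 1482/EI
  δ_0 = 4857/EI
Flexibility coefficient — unit upward force at Y: δ_{YY} = L³/(3EI) = 170.7/EI.
Compatibility at Y: δ_0 − R_Y·δ_{YY} = 0, so R_Y = 4857/170.7 = 28.46 kip.

R_Y = 28.46 kip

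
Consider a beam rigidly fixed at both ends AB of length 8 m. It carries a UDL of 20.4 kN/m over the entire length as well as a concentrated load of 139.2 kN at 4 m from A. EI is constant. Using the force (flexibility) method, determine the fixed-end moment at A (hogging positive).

Take the two fixed-end moments M_A, M_B as redundants; the released structure is the simple span AB.
Simple-span end rotations at A and B under the given loads:
  at A: UDL 20.4: wL³/(24EI) = 435.2/EI
  at B: UDL 20.4: wL³/(24EI) = 435.2/EI
  at A: point load 139.2 at a = 4: Pab(L + b)/(6LEI) = 556.8/EI
  at B: point load 139.2 at a = 4: Pab(L + a)/(6LEI) = 556.8/EI
  θ_A0 = 992/EI,  θ_B0 = 992/EI
Flexibility coefficients: a unit moment at one end gives L/(3EI) there and L/(6EI) at the far end, so f₁₁ = f₂₂ = 2.667/EI and f₁₂ = f₂₁ = 1.333/EI.
Compatibility — zero rotation at each built-in end:
  2.667 M_A + 1.333 M_B = 992
  1.333 M_A + 2.667 M_B = 992
Solving the pair gives M_A = 248 kN·m and M_B = 248 kN·m (hogging).

M_A = 248 kN·m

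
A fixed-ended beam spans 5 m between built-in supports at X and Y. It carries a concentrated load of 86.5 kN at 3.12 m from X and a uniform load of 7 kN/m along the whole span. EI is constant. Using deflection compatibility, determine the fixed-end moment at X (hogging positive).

M_X = 52.74 kN·m

Release both end moments; the primary structure is a simply-supported span XY with redundants M_X and M_Y.
Simple-span end rotations at X and Y under the given loads:
  at X: point load 86.5 at a = 3.12: Pab(L + b)/(6LEI) = 116.4/EI
  at Y: point load 86.5 at a = 3.12: Pab(L + a)/(6LEI) = 137.3/EI
  at X: UDL 7: wL³/(24EI) = 36.46/EI
  at Y: UDL 7: wL³/(24EI) = 36.46/EI
  θ_X0 = 152.8/EI,  θ_Y0 = 173.8/EI
Flexibility coefficients: a unit moment at one end gives L/(3EI) there and L/(6EI) at the far end, so f₁₁ = f₂₂ = 1.667/EI and f₁₂ = f₂₁ = 0.8333/EI.
Compatibility — zero rotation at each built-in end:
  1.667 M_X + 0.8333 M_Y = 152.8
  0.8333 M_X + 1.667 M_Y = 173.8
Solving the pair gives M_X = 52.74 kN·m and M_Y = 77.9 kN·m (hogging).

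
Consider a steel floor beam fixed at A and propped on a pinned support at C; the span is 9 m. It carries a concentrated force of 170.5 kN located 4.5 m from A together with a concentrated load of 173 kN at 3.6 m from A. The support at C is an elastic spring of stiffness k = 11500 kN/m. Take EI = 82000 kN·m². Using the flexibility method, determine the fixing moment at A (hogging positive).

Remove the prop at C; the released (primary) structure is a cantilever built in at A.
Primary-structure tip deflection at C by superposition:
  point load 170.5 at a = 4.5: Pa²(3L − a)/(6EI) = 12947/EI
  point load 173 at a = 3.6: Pa²(3L − a)/(6EI) = 8744/EI
  δ_0 = 21691/EI
Tip deflection under a unit load at C: L³/(3EI) = 243/EI.
With EI = 82000 kN·m²: δ_0 = 0.26453 m and δ_{CC} = 0.002963 m/kN.
Compatibility — the spring shortens by R_C/k under the reaction it provides: δ_0 − R_C·δ_{CC} = R_C/k. With 1/k = 0.000087 m/kN, R_C = δ_0 / (δ_{CC} + 1/k) = 0.26453 / (0.002963 + 0.000087) = 86.72 kN.
Moment equilibrium about A: M_A = Σ(load moments about A) − R_C·L = 1390 − 86.72×9 = 609.6 kN·m.

M_A = 609.6 kN·m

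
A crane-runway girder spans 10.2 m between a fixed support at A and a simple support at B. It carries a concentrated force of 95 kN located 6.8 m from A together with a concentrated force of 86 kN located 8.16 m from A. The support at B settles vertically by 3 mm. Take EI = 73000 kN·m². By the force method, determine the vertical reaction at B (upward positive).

Take the reaction at B as the redundant and release it; the primary structure is a cantilever fixed at A.
Deflection at B on the released cantilever, summing each load's contribution:
  point load 95 at a = 6.8: Pa²(3L − a)/(6EI) = 17425/EI
  point load 86 at a = 8.16: Pa²(3L − a)/(6EI) = 21417/EI
  δ_0 = 38841/EI
Tip deflection under a unit load at B: L³/(3EI) = 353.7/EI.
With EI = 73000 kN·m²: δ_0 = 0.53207 m and δ_{BB} = 0.004846 m/kN.
Compatibility — the beam at B must follow the support down by 0.003 m: δ_0 − R_B·δ_{BB} = 0.003, so R_B = (0.53207 − 0.003)/0.004846 = 109.2 kN.

R_B = 109.2 kN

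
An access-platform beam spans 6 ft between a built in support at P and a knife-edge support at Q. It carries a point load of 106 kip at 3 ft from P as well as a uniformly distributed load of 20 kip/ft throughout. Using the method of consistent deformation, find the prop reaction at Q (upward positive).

R_Q = 78.12 kip

Remove the prop at Q; the released (primary) structure is a cantilever built in at P.
Free-end deflection of the primary structure under the applied loading (downward +):
  point load 106 at a = 3: Pa²(3L − a)/(6EI) = 2385/EI
  UDL 20: wL⁴/(8EI) = 3240/EI
  δ_0 = 5625/EI
Tip deflection under a unit load at Q: L³/(3EI) = 72/EI.
The prop prevents deflection at Q: R_Q = δ_0/δ_{QQ} = 5625/72 = 78.12 kip.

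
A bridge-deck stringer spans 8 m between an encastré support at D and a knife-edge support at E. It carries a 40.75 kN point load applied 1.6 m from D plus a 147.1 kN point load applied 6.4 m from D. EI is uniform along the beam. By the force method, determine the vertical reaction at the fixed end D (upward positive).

R_D = 82.01 kN

Take the reaction at E as the redundant and release it; the primary structure is a cantilever fixed at D.
Primary-structure tip deflection at E by superposition:
  point load 40.75 at a = 1.6: Pa²(3L − a)/(6EI) = 389.5/EI
  point load 147.1 at a = 6.4: Pa²(3L − a)/(6EI) = 17674/EI
  δ_0 = 18063/EI
Tip deflection under a unit load at E: L³/(3EI) = 170.7/EI.
The prop prevents deflection at E: R_E = δ_0/δ_{EE} = 18063/170.7 = 105.8 kN.
Vertical equilibrium: R_D = ΣP − R_E = 187.8 − 105.8 = 82.01 kN.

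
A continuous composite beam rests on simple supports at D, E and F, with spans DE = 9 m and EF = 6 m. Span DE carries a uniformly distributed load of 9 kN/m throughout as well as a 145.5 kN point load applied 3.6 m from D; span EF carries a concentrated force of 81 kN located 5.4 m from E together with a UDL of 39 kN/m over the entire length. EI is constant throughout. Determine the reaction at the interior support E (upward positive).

Release continuity at E by inserting a hinge; the redundant is the internal moment M_E. The primary structure is two simply-supported spans DE and EF.
End slopes at the hinge E, treating each span as simply supported:
  span DE: UDL 9: wL³/(24EI) = 273.4/EI
  span DE: point load 145.5 at a = 3.6: Pab(L + a)/(6LEI) = 660/EI
  span EF: point load 81 at a = 5.4: Pab(L + b)/(6LEI) = 48.11/EI
  span EF: UDL 39: wL³/(24EI) = 351/EI
  relative rotation θ_0 = (933.4 + 399.1)/EI = 1332/EI
A unit hogging moment at E produces rotation L₁/(3EI) + L₂/(3EI) = 5/EI.
Compatibility: M_E·(L₁+L₂)/(3EI) = θ_0, giving M_E = 266.5 kN·m (hogging).
Span DE, ΣM about D with M_E applied at E: R_E^{DE}·9 = 888.3 + 266.5, so R_E^{DE} = 128.3 kN and R_D = 226.5 − 128.3 = 98.19 kN.
Span EF, ΣM about F: R_E^{EF}·6 = 750.6 + 266.5, so R_E^{EF} = 169.5 kN and R_F = 315 − 169.5 = 145.5 kN.
R_E = 128.3 + 169.5 = 297.8 kN.

R_E = 297.8 kN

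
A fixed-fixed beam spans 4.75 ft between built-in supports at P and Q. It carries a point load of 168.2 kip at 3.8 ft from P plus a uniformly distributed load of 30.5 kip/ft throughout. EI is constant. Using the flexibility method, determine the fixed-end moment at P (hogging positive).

M_P = 82.91 kip·ft

Take the two fixed-end moments M_P, M_Q as redundants; the released structure is the simple span PQ.
On the primary (simply-supported) span, the end slopes from the loading are:
  at P: point load 168.2 at a = 3.8: Pab(L + b)/(6LEI) = 121.4/EI
  at Q: point load 168.2 at a = 3.8: Pab(L + a)/(6LEI) = 182.2/EI
  at P: UDL 30.5: wL³/(24EI) = 136.2/EI
  at Q: UDL 30.5: wL³/(24EI) = 136.2/EI
  θ_P0 = 257.6/EI,  θ_Q0 = 318.4/EI
Flexibility coefficients: a unit moment at one end gives L/(3EI) there and L/(6EI) at the far end, so f₁₁ = f₂₂ = 1.583/EI and f₁₂ = f₂₁ = 0.7917/EI.
Compatibility — zero rotation at each built-in end:
  1.583 M_P + 0.7917 M_Q = 257.6
  0.7917 M_P + 1.583 M_Q = 318.4
Solving the pair gives M_P = 82.91 kip·ft and M_Q = 159.6 kip·ft (hogging).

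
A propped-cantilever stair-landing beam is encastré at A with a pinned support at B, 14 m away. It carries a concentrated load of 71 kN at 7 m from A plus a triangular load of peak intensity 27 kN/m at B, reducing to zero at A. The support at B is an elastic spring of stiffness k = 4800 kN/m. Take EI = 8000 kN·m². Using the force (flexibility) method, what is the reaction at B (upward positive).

R_B = 125.9 kN

Take the reaction at B as the redundant and release it; the primary structure is a cantilever fixed at A.
Free-end deflection of the primary structure under the applied loading (downward +):
  point load 71 at a = 7: Pa²(3L − a)/(6EI) = 20294/EI
  triangular load, peak 27 at the free end: 11w₀L⁴/(120EI) = 95080/EI
  δ_0 = 115374/EI
Flexibility coefficient — unit upward force at B: δ_{BB} = L³/(3EI) = 914.7/EI.
With EI = 8000 kN·m²: δ_0 = 14.422 m and δ_{BB} = 0.11433 m/kN.
Compatibility — the spring shortens by R_B/k under the reaction it provides: δ_0 − R_B·δ_{BB} = R_B/k. With 1/k = 0.000208 m/kN, R_B = δ_0 / (δ_{BB} + 1/k) = 14.422 / (0.11433 + 0.000208) = 125.9 kN.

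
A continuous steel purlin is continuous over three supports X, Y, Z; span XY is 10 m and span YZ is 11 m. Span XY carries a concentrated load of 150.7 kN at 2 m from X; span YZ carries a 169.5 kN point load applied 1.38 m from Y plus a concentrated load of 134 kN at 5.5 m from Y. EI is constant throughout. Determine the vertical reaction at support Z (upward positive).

Insert a hinge at Y; M_Y is the redundant, and each span becomes simply supported.
Rotations at Y on the released spans (each span's end-slope, ×1/EI):
  span XY: point load 150.7 at a = 2: Pab(L + a)/(6LEI) = 482.2/EI
  span YZ: point load 169.5 at a = 1.38: Pab(L + b)/(6LEI) = 703/EI
  span YZ: point load 134 at a = 5.5: Pab(L + b)/(6LEI) = 1013/EI
  relative rotation θ_0 = (482.2 + 1716)/EI = 2199/EI
A unit hogging moment at Y produces rotation L₁/(3EI) + L₂/(3EI) = 7/EI.
Slope continuity at Y: θ_0 = M_Y·7/EI, so M_Y = 2199/7 = 314.1 kN·m (hogging).
Span YZ, ΣM about Z: R_Y^{YZ}·11 = 2368 + 314.1, so R_Y^{YZ} = 243.8 kN and R_Z = 303.5 − 243.8 = 59.71 kN.

R_Z = 59.71 kN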